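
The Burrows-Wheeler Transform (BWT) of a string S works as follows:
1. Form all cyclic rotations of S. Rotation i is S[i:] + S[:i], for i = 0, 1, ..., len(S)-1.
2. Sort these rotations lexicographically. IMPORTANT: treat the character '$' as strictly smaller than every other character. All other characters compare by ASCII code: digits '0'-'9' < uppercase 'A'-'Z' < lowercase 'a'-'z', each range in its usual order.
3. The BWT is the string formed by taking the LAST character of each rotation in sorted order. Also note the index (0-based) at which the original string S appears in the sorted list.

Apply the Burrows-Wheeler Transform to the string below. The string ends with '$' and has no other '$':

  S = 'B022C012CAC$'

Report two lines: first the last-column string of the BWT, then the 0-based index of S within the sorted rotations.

All 12 rotations (rotation i = S[i:]+S[:i]):
  rot[0] = B022C012CAC$
  rot[1] = 022C012CAC$B
  rot[2] = 22C012CAC$B0
  rot[3] = 2C012CAC$B02
  rot[4] = C012CAC$B022
  rot[5] = 012CAC$B022C
  rot[6] = 12CAC$B022C0
  rot[7] = 2CAC$B022C01
  rot[8] = CAC$B022C012
  rot[9] = AC$B022C012C
  rot[10] = C$B022C012CA
  rot[11] = $B022C012CAC
Sorted (with $ < everything):
  sorted[0] = $B022C012CAC  (last char: 'C')
  sorted[1] = 012CAC$B022C  (last char: 'C')
  sorted[2] = 022C012CAC$B  (last char: 'B')
  sorted[3] = 12CAC$B022C0  (last char: '0')
  sorted[4] = 22C012CAC$B0  (last char: '0')
  sorted[5] = 2C012CAC$B02  (last char: '2')
  sorted[6] = 2CAC$B022C01  (last char: '1')
  sorted[7] = AC$B022C012C  (last char: 'C')
  sorted[8] = B022C012CAC$  (last char: '$')
  sorted[9] = C$B022C012CA  (last char: 'A')
  sorted[10] = C012CAC$B022  (last char: '2')
  sorted[11] = CAC$B022C012  (last char: '2')
Last column: CCB0021C$A22
Original string S is at sorted index 8

Answer: CCB0021C$A22
8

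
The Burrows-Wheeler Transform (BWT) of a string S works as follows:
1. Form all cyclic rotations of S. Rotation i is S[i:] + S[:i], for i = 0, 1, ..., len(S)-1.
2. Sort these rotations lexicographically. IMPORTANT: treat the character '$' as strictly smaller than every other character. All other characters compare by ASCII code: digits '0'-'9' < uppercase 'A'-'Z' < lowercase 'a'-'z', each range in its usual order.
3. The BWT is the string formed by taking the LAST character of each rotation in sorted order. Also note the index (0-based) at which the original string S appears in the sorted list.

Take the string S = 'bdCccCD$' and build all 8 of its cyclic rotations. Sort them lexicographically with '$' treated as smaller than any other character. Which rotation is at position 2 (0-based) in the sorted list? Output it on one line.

Answer: CccCD$bd

Derivation:
All 8 rotations (rotation i = S[i:]+S[:i]):
  rot[0] = bdCccCD$
  rot[1] = dCccCD$b
  rot[2] = CccCD$bd
  rot[3] = ccCD$bdC
  rot[4] = cCD$bdCc
  rot[5] = CD$bdCcc
  rot[6] = D$bdCccC
  rot[7] = $bdCccCD
Sorted (with $ < everything):
  sorted[0] = $bdCccCD
  sorted[1] = CD$bdCcc
  sorted[2] = CccCD$bd
  sorted[3] = D$bdCccC
  sorted[4] = bdCccCD$
  sorted[5] = cCD$bdCc
  sorted[6] = ccCD$bdC
  sorted[7] = dCccCD$b
sorted[2] = CccCD$bd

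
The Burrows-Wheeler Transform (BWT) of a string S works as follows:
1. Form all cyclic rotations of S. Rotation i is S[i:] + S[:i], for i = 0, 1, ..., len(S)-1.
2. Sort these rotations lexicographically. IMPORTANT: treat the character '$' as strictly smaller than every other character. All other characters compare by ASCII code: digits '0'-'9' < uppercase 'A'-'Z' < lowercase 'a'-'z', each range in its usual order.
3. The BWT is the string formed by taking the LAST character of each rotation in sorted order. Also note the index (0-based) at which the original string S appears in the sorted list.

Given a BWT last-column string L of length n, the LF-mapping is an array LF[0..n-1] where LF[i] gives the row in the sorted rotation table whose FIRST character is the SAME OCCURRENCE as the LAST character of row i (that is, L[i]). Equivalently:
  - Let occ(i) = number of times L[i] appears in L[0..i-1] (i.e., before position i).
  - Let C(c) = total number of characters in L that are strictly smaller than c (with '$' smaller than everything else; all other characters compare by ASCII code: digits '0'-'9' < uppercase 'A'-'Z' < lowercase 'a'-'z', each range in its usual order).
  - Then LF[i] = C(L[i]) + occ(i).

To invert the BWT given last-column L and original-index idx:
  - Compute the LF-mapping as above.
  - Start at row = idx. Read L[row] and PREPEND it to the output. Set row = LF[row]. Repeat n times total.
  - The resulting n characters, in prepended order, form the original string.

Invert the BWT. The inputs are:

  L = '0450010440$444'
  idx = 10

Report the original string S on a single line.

Answer: 4445000104440$

Derivation:
LF mapping: 1 7 13 2 3 6 4 8 9 5 0 10 11 12
Walk LF starting at row 10, prepending L[row]:
  step 1: row=10, L[10]='$', prepend. Next row=LF[10]=0
  step 2: row=0, L[0]='0', prepend. Next row=LF[0]=1
  step 3: row=1, L[1]='4', prepend. Next row=LF[1]=7
  step 4: row=7, L[7]='4', prepend. Next row=LF[7]=8
  step 5: row=8, L[8]='4', prepend. Next row=LF[8]=9
  step 6: row=9, L[9]='0', prepend. Next row=LF[9]=5
  step 7: row=5, L[5]='1', prepend. Next row=LF[5]=6
  step 8: row=6, L[6]='0', prepend. Next row=LF[6]=4
  step 9: row=4, L[4]='0', prepend. Next row=LF[4]=3
  step 10: row=3, L[3]='0', prepend. Next row=LF[3]=2
  step 11: row=2, L[2]='5', prepend. Next row=LF[2]=13
  step 12: row=13, L[13]='4', prepend. Next row=LF[13]=12
  step 13: row=12, L[12]='4', prepend. Next row=LF[12]=11
  step 14: row=11, L[11]='4', prepend. Next row=LF[11]=10
Reversed output: 4445000104440$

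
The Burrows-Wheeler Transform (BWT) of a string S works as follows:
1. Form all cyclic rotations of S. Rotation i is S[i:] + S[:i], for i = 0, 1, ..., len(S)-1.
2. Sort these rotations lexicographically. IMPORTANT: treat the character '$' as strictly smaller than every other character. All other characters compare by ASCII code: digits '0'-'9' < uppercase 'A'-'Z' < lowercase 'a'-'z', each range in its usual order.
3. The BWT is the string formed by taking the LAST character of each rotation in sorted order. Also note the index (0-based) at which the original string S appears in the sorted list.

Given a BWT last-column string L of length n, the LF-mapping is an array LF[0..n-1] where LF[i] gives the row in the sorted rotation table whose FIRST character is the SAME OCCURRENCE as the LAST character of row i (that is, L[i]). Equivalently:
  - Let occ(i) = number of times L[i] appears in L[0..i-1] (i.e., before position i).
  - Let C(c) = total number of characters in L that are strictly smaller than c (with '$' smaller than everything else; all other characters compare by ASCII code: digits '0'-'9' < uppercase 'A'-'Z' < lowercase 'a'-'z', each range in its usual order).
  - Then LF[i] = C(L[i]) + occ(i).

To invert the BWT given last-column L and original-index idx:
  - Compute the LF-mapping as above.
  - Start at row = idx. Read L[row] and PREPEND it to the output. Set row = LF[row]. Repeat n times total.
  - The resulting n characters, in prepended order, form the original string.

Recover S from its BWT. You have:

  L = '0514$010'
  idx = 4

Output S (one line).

LF mapping: 1 7 4 6 0 2 5 3
Walk LF starting at row 4, prepending L[row]:
  step 1: row=4, L[4]='$', prepend. Next row=LF[4]=0
  step 2: row=0, L[0]='0', prepend. Next row=LF[0]=1
  step 3: row=1, L[1]='5', prepend. Next row=LF[1]=7
  step 4: row=7, L[7]='0', prepend. Next row=LF[7]=3
  step 5: row=3, L[3]='4', prepend. Next row=LF[3]=6
  step 6: row=6, L[6]='1', prepend. Next row=LF[6]=5
  step 7: row=5, L[5]='0', prepend. Next row=LF[5]=2
  step 8: row=2, L[2]='1', prepend. Next row=LF[2]=4
Reversed output: 1014050$

Answer: 1014050$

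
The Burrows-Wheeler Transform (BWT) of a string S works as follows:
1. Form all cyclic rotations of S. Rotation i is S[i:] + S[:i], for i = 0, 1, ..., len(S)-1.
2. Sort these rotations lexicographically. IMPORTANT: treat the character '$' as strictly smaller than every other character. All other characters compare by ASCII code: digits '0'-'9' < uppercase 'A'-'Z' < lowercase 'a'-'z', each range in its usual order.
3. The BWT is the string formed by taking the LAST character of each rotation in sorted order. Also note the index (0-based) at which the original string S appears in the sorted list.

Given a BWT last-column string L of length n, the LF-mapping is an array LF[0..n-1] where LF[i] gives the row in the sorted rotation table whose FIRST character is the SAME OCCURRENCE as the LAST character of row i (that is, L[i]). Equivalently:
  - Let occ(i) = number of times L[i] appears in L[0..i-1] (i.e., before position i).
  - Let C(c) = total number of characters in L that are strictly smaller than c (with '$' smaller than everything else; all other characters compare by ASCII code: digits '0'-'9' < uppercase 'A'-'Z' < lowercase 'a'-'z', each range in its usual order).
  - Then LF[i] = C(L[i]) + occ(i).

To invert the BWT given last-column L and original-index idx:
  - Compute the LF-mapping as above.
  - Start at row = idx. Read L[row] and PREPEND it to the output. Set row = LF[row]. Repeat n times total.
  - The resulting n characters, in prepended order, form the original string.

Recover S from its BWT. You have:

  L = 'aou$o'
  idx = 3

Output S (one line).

Answer: ouoa$

Derivation:
LF mapping: 1 2 4 0 3
Walk LF starting at row 3, prepending L[row]:
  step 1: row=3, L[3]='$', prepend. Next row=LF[3]=0
  step 2: row=0, L[0]='a', prepend. Next row=LF[0]=1
  step 3: row=1, L[1]='o', prepend. Next row=LF[1]=2
  step 4: row=2, L[2]='u', prepend. Next row=LF[2]=4
  step 5: row=4, L[4]='o', prepend. Next row=LF[4]=3
Reversed output: ouoa$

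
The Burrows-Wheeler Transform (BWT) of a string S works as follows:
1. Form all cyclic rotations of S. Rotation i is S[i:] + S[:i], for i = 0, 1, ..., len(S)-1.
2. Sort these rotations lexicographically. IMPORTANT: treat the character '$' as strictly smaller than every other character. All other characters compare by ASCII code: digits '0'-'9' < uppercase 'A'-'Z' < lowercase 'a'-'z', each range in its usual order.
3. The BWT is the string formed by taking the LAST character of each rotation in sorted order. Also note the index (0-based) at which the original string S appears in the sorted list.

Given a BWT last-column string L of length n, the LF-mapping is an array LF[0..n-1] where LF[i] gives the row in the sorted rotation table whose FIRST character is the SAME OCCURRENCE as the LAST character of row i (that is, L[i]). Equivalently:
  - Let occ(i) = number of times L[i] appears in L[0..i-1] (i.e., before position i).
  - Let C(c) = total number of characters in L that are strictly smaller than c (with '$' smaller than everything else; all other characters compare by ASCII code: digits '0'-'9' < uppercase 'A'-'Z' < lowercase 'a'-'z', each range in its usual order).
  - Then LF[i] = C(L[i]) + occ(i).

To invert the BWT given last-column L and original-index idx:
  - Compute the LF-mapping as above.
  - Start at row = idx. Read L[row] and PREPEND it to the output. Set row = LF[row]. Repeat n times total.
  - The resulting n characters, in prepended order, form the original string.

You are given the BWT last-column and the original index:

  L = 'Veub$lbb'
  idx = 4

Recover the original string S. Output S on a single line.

LF mapping: 1 5 7 2 0 6 3 4
Walk LF starting at row 4, prepending L[row]:
  step 1: row=4, L[4]='$', prepend. Next row=LF[4]=0
  step 2: row=0, L[0]='V', prepend. Next row=LF[0]=1
  step 3: row=1, L[1]='e', prepend. Next row=LF[1]=5
  step 4: row=5, L[5]='l', prepend. Next row=LF[5]=6
  step 5: row=6, L[6]='b', prepend. Next row=LF[6]=3
  step 6: row=3, L[3]='b', prepend. Next row=LF[3]=2
  step 7: row=2, L[2]='u', prepend. Next row=LF[2]=7
  step 8: row=7, L[7]='b', prepend. Next row=LF[7]=4
Reversed output: bubbleV$

Answer: bubbleV$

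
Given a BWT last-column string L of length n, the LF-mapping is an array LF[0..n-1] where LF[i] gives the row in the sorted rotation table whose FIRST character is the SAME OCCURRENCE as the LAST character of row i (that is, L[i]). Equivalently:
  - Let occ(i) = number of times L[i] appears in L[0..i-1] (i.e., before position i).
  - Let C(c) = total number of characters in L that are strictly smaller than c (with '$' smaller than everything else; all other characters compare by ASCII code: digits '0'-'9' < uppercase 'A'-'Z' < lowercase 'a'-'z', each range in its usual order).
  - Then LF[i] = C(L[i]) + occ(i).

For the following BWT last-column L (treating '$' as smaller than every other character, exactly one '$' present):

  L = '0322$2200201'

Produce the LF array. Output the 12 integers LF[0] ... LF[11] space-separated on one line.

Char counts: '$':1, '0':4, '1':1, '2':5, '3':1
C (first-col start): C('$')=0, C('0')=1, C('1')=5, C('2')=6, C('3')=11
L[0]='0': occ=0, LF[0]=C('0')+0=1+0=1
L[1]='3': occ=0, LF[1]=C('3')+0=11+0=11
L[2]='2': occ=0, LF[2]=C('2')+0=6+0=6
L[3]='2': occ=1, LF[3]=C('2')+1=6+1=7
L[4]='$': occ=0, LF[4]=C('$')+0=0+0=0
L[5]='2': occ=2, LF[5]=C('2')+2=6+2=8
L[6]='2': occ=3, LF[6]=C('2')+3=6+3=9
L[7]='0': occ=1, LF[7]=C('0')+1=1+1=2
L[8]='0': occ=2, LF[8]=C('0')+2=1+2=3
L[9]='2': occ=4, LF[9]=C('2')+4=6+4=10
L[10]='0': occ=3, LF[10]=C('0')+3=1+3=4
L[11]='1': occ=0, LF[11]=C('1')+0=5+0=5

Answer: 1 11 6 7 0 8 9 2 3 10 4 5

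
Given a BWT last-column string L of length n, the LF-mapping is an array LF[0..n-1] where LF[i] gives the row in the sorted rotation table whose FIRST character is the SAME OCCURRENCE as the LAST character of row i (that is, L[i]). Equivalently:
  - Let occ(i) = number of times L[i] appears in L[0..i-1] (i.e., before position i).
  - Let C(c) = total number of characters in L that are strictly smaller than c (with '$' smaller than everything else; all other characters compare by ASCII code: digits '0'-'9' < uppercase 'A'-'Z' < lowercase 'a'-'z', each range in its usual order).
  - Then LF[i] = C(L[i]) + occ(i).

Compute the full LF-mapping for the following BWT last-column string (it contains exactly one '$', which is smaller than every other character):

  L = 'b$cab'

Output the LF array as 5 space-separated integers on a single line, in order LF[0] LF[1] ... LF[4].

Answer: 2 0 4 1 3

Derivation:
Char counts: '$':1, 'a':1, 'b':2, 'c':1
C (first-col start): C('$')=0, C('a')=1, C('b')=2, C('c')=4
L[0]='b': occ=0, LF[0]=C('b')+0=2+0=2
L[1]='$': occ=0, LF[1]=C('$')+0=0+0=0
L[2]='c': occ=0, LF[2]=C('c')+0=4+0=4
L[3]='a': occ=0, LF[3]=C('a')+0=1+0=1
L[4]='b': occ=1, LF[4]=C('b')+1=2+1=3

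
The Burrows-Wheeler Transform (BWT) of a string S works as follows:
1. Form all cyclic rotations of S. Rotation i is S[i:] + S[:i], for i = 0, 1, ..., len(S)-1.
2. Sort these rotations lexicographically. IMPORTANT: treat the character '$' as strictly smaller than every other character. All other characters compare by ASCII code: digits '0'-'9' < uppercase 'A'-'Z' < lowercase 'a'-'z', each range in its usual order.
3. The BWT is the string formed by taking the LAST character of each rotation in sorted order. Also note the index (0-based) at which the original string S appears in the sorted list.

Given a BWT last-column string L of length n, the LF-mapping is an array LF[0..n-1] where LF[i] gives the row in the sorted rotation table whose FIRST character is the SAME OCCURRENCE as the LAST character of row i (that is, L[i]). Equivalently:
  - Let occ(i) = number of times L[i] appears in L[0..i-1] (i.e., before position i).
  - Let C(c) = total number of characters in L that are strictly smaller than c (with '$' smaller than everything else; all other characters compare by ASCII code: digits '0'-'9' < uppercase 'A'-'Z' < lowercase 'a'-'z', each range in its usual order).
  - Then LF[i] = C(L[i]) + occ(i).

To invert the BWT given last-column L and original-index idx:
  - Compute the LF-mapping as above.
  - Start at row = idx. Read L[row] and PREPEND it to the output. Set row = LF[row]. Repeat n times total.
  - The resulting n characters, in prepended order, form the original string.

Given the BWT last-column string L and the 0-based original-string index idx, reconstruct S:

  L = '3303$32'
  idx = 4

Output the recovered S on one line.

LF mapping: 3 4 1 5 0 6 2
Walk LF starting at row 4, prepending L[row]:
  step 1: row=4, L[4]='$', prepend. Next row=LF[4]=0
  step 2: row=0, L[0]='3', prepend. Next row=LF[0]=3
  step 3: row=3, L[3]='3', prepend. Next row=LF[3]=5
  step 4: row=5, L[5]='3', prepend. Next row=LF[5]=6
  step 5: row=6, L[6]='2', prepend. Next row=LF[6]=2
  step 6: row=2, L[2]='0', prepend. Next row=LF[2]=1
  step 7: row=1, L[1]='3', prepend. Next row=LF[1]=4
Reversed output: 302333$

Answer: 302333$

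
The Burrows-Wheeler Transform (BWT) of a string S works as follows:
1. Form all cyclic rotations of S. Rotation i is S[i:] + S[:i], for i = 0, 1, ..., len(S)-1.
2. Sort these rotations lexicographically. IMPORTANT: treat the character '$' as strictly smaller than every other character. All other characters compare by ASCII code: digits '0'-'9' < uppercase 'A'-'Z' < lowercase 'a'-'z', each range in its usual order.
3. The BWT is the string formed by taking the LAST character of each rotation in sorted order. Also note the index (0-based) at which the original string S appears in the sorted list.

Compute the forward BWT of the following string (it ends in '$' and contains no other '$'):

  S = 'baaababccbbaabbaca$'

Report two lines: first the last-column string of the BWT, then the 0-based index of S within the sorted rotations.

All 19 rotations (rotation i = S[i:]+S[:i]):
  rot[0] = baaababccbbaabbaca$
  rot[1] = aaababccbbaabbaca$b
  rot[2] = aababccbbaabbaca$ba
  rot[3] = ababccbbaabbaca$baa
  rot[4] = babccbbaabbaca$baaa
  rot[5] = abccbbaabbaca$baaab
  rot[6] = bccbbaabbaca$baaaba
  rot[7] = ccbbaabbaca$baaabab
  rot[8] = cbbaabbaca$baaababc
  rot[9] = bbaabbaca$baaababcc
  rot[10] = baabbaca$baaababccb
  rot[11] = aabbaca$baaababccbb
  rot[12] = abbaca$baaababccbba
  rot[13] = bbaca$baaababccbbaa
  rot[14] = baca$baaababccbbaab
  rot[15] = aca$baaababccbbaabb
  rot[16] = ca$baaababccbbaabba
  rot[17] = a$baaababccbbaabbac
  rot[18] = $baaababccbbaabbaca
Sorted (with $ < everything):
  sorted[0] = $baaababccbbaabbaca  (last char: 'a')
  sorted[1] = a$baaababccbbaabbac  (last char: 'c')
  sorted[2] = aaababccbbaabbaca$b  (last char: 'b')
  sorted[3] = aababccbbaabbaca$ba  (last char: 'a')
  sorted[4] = aabbaca$baaababccbb  (last char: 'b')
  sorted[5] = ababccbbaabbaca$baa  (last char: 'a')
  sorted[6] = abbaca$baaababccbba  (last char: 'a')
  sorted[7] = abccbbaabbaca$baaab  (last char: 'b')
  sorted[8] = aca$baaababccbbaabb  (last char: 'b')
  sorted[9] = baaababccbbaabbaca$  (last char: '$')
  sorted[10] = baabbaca$baaababccb  (last char: 'b')
  sorted[11] = babccbbaabbaca$baaa  (last char: 'a')
  sorted[12] = baca$baaababccbbaab  (last char: 'b')
  sorted[13] = bbaabbaca$baaababcc  (last char: 'c')
  sorted[14] = bbaca$baaababccbbaa  (last char: 'a')
  sorted[15] = bccbbaabbaca$baaaba  (last char: 'a')
  sorted[16] = ca$baaababccbbaabba  (last char: 'a')
  sorted[17] = cbbaabbaca$baaababc  (last char: 'c')
  sorted[18] = ccbbaabbaca$baaabab  (last char: 'b')
Last column: acbabaabb$babcaaacb
Original string S is at sorted index 9

Answer: acbabaabb$babcaaacb
9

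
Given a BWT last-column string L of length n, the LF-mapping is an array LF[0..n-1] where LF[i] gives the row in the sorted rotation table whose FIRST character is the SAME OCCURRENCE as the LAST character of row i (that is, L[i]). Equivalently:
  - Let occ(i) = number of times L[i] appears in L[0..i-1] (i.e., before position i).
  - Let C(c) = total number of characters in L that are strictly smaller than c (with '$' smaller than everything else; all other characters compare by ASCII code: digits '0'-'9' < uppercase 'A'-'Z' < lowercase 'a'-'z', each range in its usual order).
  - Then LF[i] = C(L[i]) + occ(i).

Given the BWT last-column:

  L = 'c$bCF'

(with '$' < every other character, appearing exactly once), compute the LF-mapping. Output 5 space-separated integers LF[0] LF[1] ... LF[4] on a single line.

Char counts: '$':1, 'C':1, 'F':1, 'b':1, 'c':1
C (first-col start): C('$')=0, C('C')=1, C('F')=2, C('b')=3, C('c')=4
L[0]='c': occ=0, LF[0]=C('c')+0=4+0=4
L[1]='$': occ=0, LF[1]=C('$')+0=0+0=0
L[2]='b': occ=0, LF[2]=C('b')+0=3+0=3
L[3]='C': occ=0, LF[3]=C('C')+0=1+0=1
L[4]='F': occ=0, LF[4]=C('F')+0=2+0=2

Answer: 4 0 3 1 2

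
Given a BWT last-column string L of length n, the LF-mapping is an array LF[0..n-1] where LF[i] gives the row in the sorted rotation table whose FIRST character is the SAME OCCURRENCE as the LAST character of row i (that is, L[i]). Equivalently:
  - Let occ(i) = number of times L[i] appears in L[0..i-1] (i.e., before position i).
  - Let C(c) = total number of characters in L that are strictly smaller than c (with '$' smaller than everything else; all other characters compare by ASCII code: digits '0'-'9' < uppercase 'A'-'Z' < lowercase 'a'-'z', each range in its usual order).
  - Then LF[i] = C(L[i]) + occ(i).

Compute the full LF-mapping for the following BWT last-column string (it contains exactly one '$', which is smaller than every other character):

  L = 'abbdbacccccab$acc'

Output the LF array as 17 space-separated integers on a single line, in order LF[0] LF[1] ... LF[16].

Answer: 1 5 6 16 7 2 9 10 11 12 13 3 8 0 4 14 15

Derivation:
Char counts: '$':1, 'a':4, 'b':4, 'c':7, 'd':1
C (first-col start): C('$')=0, C('a')=1, C('b')=5, C('c')=9, C('d')=16
L[0]='a': occ=0, LF[0]=C('a')+0=1+0=1
L[1]='b': occ=0, LF[1]=C('b')+0=5+0=5
L[2]='b': occ=1, LF[2]=C('b')+1=5+1=6
L[3]='d': occ=0, LF[3]=C('d')+0=16+0=16
L[4]='b': occ=2, LF[4]=C('b')+2=5+2=7
L[5]='a': occ=1, LF[5]=C('a')+1=1+1=2
L[6]='c': occ=0, LF[6]=C('c')+0=9+0=9
L[7]='c': occ=1, LF[7]=C('c')+1=9+1=10
L[8]='c': occ=2, LF[8]=C('c')+2=9+2=11
L[9]='c': occ=3, LF[9]=C('c')+3=9+3=12
L[10]='c': occ=4, LF[10]=C('c')+4=9+4=13
L[11]='a': occ=2, LF[11]=C('a')+2=1+2=3
L[12]='b': occ=3, LF[12]=C('b')+3=5+3=8
L[13]='$': occ=0, LF[13]=C('$')+0=0+0=0
L[14]='a': occ=3, LF[14]=C('a')+3=1+3=4
L[15]='c': occ=5, LF[15]=C('c')+5=9+5=14
L[16]='c': occ=6, LF[16]=C('c')+6=9+6=15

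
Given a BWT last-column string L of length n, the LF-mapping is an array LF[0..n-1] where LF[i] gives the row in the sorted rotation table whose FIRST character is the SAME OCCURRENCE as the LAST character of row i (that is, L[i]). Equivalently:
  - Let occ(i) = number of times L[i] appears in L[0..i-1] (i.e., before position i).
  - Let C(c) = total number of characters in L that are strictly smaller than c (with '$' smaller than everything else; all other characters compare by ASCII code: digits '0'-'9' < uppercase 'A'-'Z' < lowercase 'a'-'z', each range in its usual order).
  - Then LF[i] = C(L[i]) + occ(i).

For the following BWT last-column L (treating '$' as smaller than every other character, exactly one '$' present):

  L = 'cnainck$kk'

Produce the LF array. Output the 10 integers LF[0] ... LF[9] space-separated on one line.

Answer: 2 8 1 4 9 3 5 0 6 7

Derivation:
Char counts: '$':1, 'a':1, 'c':2, 'i':1, 'k':3, 'n':2
C (first-col start): C('$')=0, C('a')=1, C('c')=2, C('i')=4, C('k')=5, C('n')=8
L[0]='c': occ=0, LF[0]=C('c')+0=2+0=2
L[1]='n': occ=0, LF[1]=C('n')+0=8+0=8
L[2]='a': occ=0, LF[2]=C('a')+0=1+0=1
L[3]='i': occ=0, LF[3]=C('i')+0=4+0=4
L[4]='n': occ=1, LF[4]=C('n')+1=8+1=9
L[5]='c': occ=1, LF[5]=C('c')+1=2+1=3
L[6]='k': occ=0, LF[6]=C('k')+0=5+0=5
L[7]='$': occ=0, LF[7]=C('$')+0=0+0=0
L[8]='k': occ=1, LF[8]=C('k')+1=5+1=6
L[9]='k': occ=2, LF[9]=C('k')+2=5+2=7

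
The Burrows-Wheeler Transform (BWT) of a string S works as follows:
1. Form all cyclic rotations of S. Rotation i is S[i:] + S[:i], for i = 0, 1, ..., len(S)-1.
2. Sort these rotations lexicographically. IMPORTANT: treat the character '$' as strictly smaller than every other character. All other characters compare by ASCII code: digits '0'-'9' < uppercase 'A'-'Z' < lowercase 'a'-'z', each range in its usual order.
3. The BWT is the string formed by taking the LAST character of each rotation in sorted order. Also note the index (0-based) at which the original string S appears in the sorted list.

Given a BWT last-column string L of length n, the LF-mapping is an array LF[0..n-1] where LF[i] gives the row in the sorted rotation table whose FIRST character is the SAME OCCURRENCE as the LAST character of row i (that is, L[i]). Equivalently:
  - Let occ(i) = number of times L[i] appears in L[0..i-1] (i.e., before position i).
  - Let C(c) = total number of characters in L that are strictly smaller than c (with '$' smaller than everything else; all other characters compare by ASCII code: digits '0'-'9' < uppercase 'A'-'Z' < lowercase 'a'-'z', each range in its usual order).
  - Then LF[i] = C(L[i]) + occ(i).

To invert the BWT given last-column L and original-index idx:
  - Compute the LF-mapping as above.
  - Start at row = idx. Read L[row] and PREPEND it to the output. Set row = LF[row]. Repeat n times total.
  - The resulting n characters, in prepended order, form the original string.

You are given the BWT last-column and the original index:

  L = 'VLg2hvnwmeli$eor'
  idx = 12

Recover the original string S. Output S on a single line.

Answer: overwhelmingL2V$

Derivation:
LF mapping: 3 2 6 1 7 14 11 15 10 4 9 8 0 5 12 13
Walk LF starting at row 12, prepending L[row]:
  step 1: row=12, L[12]='$', prepend. Next row=LF[12]=0
  step 2: row=0, L[0]='V', prepend. Next row=LF[0]=3
  step 3: row=3, L[3]='2', prepend. Next row=LF[3]=1
  step 4: row=1, L[1]='L', prepend. Next row=LF[1]=2
  step 5: row=2, L[2]='g', prepend. Next row=LF[2]=6
  step 6: row=6, L[6]='n', prepend. Next row=LF[6]=11
  step 7: row=11, L[11]='i', prepend. Next row=LF[11]=8
  step 8: row=8, L[8]='m', prepend. Next row=LF[8]=10
  step 9: row=10, L[10]='l', prepend. Next row=LF[10]=9
  step 10: row=9, L[9]='e', prepend. Next row=LF[9]=4
  step 11: row=4, L[4]='h', prepend. Next row=LF[4]=7
  step 12: row=7, L[7]='w', prepend. Next row=LF[7]=15
  step 13: row=15, L[15]='r', prepend. Next row=LF[15]=13
  step 14: row=13, L[13]='e', prepend. Next row=LF[13]=5
  step 15: row=5, L[5]='v', prepend. Next row=LF[5]=14
  step 16: row=14, L[14]='o', prepend. Next row=LF[14]=12
Reversed output: overwhelmingL2V$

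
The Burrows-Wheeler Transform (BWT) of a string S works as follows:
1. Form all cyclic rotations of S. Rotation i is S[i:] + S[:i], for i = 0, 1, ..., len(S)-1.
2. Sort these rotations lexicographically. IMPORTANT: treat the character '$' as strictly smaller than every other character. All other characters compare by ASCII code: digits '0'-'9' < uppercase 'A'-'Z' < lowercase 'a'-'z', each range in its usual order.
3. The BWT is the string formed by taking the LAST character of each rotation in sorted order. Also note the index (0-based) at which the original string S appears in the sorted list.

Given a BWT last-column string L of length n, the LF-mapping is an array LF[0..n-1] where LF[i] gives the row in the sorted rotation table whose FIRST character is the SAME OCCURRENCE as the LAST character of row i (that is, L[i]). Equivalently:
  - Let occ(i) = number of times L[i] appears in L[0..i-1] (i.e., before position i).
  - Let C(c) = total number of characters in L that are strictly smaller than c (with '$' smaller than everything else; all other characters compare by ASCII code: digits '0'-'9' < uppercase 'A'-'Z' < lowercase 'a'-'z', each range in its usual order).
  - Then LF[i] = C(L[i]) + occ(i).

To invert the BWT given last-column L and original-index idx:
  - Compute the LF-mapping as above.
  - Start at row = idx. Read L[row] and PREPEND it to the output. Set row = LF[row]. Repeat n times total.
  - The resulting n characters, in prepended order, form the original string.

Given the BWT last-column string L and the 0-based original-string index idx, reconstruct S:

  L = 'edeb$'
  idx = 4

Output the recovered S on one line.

Answer: edbe$

Derivation:
LF mapping: 3 2 4 1 0
Walk LF starting at row 4, prepending L[row]:
  step 1: row=4, L[4]='$', prepend. Next row=LF[4]=0
  step 2: row=0, L[0]='e', prepend. Next row=LF[0]=3
  step 3: row=3, L[3]='b', prepend. Next row=LF[3]=1
  step 4: row=1, L[1]='d', prepend. Next row=LF[1]=2
  step 5: row=2, L[2]='e', prepend. Next row=LF[2]=4
Reversed output: edbe$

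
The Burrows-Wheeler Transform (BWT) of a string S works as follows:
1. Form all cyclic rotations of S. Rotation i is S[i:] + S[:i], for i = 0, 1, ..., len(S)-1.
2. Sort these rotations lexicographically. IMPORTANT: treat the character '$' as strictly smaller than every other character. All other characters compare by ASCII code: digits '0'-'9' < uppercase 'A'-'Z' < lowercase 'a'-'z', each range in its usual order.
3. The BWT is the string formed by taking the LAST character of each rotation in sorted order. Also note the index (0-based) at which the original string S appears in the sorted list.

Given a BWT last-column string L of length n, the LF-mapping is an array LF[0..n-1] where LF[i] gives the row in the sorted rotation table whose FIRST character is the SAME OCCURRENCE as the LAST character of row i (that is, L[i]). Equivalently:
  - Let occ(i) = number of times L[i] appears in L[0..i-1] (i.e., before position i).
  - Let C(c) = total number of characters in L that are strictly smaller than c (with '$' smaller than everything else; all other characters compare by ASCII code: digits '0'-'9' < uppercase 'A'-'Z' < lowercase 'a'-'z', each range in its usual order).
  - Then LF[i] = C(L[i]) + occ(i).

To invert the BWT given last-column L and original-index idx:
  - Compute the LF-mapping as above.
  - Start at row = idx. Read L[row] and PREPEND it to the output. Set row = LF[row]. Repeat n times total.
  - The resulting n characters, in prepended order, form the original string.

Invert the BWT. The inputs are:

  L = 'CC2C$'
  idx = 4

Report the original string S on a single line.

LF mapping: 2 3 1 4 0
Walk LF starting at row 4, prepending L[row]:
  step 1: row=4, L[4]='$', prepend. Next row=LF[4]=0
  step 2: row=0, L[0]='C', prepend. Next row=LF[0]=2
  step 3: row=2, L[2]='2', prepend. Next row=LF[2]=1
  step 4: row=1, L[1]='C', prepend. Next row=LF[1]=3
  step 5: row=3, L[3]='C', prepend. Next row=LF[3]=4
Reversed output: CC2C$

Answer: CC2C$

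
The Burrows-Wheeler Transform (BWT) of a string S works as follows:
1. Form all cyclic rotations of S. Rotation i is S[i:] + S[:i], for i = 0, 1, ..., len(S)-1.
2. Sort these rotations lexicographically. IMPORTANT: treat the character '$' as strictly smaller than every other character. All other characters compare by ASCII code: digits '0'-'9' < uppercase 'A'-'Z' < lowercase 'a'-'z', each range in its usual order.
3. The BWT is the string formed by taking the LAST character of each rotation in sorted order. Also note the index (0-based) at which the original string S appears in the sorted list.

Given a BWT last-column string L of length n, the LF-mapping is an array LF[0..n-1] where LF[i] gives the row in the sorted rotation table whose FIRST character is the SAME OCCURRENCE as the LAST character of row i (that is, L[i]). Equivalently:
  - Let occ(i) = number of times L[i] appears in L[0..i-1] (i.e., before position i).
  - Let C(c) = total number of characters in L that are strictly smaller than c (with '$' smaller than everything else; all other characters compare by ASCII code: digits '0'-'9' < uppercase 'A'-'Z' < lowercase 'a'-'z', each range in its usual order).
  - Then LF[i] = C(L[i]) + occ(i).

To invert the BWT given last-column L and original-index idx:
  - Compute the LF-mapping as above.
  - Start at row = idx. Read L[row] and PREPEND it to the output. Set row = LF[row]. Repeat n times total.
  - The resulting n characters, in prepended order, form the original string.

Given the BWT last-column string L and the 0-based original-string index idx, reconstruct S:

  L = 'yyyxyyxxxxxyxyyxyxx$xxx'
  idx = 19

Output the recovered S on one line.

LF mapping: 14 15 16 1 17 18 2 3 4 5 6 19 7 20 21 8 22 9 10 0 11 12 13
Walk LF starting at row 19, prepending L[row]:
  step 1: row=19, L[19]='$', prepend. Next row=LF[19]=0
  step 2: row=0, L[0]='y', prepend. Next row=LF[0]=14
  step 3: row=14, L[14]='y', prepend. Next row=LF[14]=21
  step 4: row=21, L[21]='x', prepend. Next row=LF[21]=12
  step 5: row=12, L[12]='x', prepend. Next row=LF[12]=7
  step 6: row=7, L[7]='x', prepend. Next row=LF[7]=3
  step 7: row=3, L[3]='x', prepend. Next row=LF[3]=1
  step 8: row=1, L[1]='y', prepend. Next row=LF[1]=15
  step 9: row=15, L[15]='x', prepend. Next row=LF[15]=8
  step 10: row=8, L[8]='x', prepend. Next row=LF[8]=4
  step 11: row=4, L[4]='y', prepend. Next row=LF[4]=17
  step 12: row=17, L[17]='x', prepend. Next row=LF[17]=9
  step 13: row=9, L[9]='x', prepend. Next row=LF[9]=5
  step 14: row=5, L[5]='y', prepend. Next row=LF[5]=18
  step 15: row=18, L[18]='x', prepend. Next row=LF[18]=10
  step 16: row=10, L[10]='x', prepend. Next row=LF[10]=6
  step 17: row=6, L[6]='x', prepend. Next row=LF[6]=2
  step 18: row=2, L[2]='y', prepend. Next row=LF[2]=16
  step 19: row=16, L[16]='y', prepend. Next row=LF[16]=22
  step 20: row=22, L[22]='x', prepend. Next row=LF[22]=13
  step 21: row=13, L[13]='y', prepend. Next row=LF[13]=20
  step 22: row=20, L[20]='x', prepend. Next row=LF[20]=11
  step 23: row=11, L[11]='y', prepend. Next row=LF[11]=19
Reversed output: yxyxyyxxxyxxyxxyxxxxyy$

Answer: yxyxyyxxxyxxyxxyxxxxyy$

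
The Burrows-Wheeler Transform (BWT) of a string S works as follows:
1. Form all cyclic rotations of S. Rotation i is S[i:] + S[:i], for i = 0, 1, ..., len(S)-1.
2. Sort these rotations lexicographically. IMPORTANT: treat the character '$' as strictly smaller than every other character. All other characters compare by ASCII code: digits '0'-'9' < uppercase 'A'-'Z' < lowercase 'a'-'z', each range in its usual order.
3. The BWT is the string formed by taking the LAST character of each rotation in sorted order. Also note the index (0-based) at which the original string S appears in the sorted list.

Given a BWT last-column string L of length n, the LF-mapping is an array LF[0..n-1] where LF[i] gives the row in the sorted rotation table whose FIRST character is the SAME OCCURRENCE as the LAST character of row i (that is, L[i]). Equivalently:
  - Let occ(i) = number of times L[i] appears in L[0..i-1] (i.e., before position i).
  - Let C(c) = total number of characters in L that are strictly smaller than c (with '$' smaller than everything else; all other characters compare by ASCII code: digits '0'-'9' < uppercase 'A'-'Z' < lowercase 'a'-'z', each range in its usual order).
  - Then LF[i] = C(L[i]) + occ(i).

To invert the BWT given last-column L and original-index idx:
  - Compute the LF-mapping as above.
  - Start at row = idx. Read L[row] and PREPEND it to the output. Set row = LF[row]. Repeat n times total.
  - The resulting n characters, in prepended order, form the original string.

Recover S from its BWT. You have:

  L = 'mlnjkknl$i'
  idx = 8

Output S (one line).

Answer: njkklinlm$

Derivation:
LF mapping: 7 5 8 2 3 4 9 6 0 1
Walk LF starting at row 8, prepending L[row]:
  step 1: row=8, L[8]='$', prepend. Next row=LF[8]=0
  step 2: row=0, L[0]='m', prepend. Next row=LF[0]=7
  step 3: row=7, L[7]='l', prepend. Next row=LF[7]=6
  step 4: row=6, L[6]='n', prepend. Next row=LF[6]=9
  step 5: row=9, L[9]='i', prepend. Next row=LF[9]=1
  step 6: row=1, L[1]='l', prepend. Next row=LF[1]=5
  step 7: row=5, L[5]='k', prepend. Next row=LF[5]=4
  step 8: row=4, L[4]='k', prepend. Next row=LF[4]=3
  step 9: row=3, L[3]='j', prepend. Next row=LF[3]=2
  step 10: row=2, L[2]='n', prepend. Next row=LF[2]=8
Reversed output: njkklinlm$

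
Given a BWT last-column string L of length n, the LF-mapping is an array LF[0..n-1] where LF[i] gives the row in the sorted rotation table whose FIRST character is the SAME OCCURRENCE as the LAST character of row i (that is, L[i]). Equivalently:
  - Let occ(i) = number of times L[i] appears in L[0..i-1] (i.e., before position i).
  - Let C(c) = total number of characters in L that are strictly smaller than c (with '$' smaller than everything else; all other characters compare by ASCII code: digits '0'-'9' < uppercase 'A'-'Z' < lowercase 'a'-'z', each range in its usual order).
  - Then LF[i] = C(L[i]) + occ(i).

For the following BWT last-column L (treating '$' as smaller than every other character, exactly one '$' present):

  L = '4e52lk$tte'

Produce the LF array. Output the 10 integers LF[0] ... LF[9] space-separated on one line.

Char counts: '$':1, '2':1, '4':1, '5':1, 'e':2, 'k':1, 'l':1, 't':2
C (first-col start): C('$')=0, C('2')=1, C('4')=2, C('5')=3, C('e')=4, C('k')=6, C('l')=7, C('t')=8
L[0]='4': occ=0, LF[0]=C('4')+0=2+0=2
L[1]='e': occ=0, LF[1]=C('e')+0=4+0=4
L[2]='5': occ=0, LF[2]=C('5')+0=3+0=3
L[3]='2': occ=0, LF[3]=C('2')+0=1+0=1
L[4]='l': occ=0, LF[4]=C('l')+0=7+0=7
L[5]='k': occ=0, LF[5]=C('k')+0=6+0=6
L[6]='$': occ=0, LF[6]=C('$')+0=0+0=0
L[7]='t': occ=0, LF[7]=C('t')+0=8+0=8
L[8]='t': occ=1, LF[8]=C('t')+1=8+1=9
L[9]='e': occ=1, LF[9]=C('e')+1=4+1=5

Answer: 2 4 3 1 7 6 0 8 9 5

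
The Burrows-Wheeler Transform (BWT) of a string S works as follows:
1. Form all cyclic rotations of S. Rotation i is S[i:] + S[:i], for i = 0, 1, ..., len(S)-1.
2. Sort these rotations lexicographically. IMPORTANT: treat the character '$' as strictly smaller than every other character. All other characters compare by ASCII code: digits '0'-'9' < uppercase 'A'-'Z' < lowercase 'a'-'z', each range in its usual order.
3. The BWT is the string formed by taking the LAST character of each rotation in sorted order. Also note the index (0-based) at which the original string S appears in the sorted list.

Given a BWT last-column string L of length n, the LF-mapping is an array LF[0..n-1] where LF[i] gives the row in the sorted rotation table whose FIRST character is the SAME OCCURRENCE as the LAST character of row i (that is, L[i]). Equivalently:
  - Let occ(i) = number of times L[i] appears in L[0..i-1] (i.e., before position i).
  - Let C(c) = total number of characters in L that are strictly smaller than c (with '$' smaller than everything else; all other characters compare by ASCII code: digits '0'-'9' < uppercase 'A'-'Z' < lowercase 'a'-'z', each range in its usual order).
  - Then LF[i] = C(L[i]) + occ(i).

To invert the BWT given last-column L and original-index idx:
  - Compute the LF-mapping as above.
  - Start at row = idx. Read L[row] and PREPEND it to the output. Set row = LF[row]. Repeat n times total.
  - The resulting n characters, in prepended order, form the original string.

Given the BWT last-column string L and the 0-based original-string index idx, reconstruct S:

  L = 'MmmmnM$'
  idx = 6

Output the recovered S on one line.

LF mapping: 1 3 4 5 6 2 0
Walk LF starting at row 6, prepending L[row]:
  step 1: row=6, L[6]='$', prepend. Next row=LF[6]=0
  step 2: row=0, L[0]='M', prepend. Next row=LF[0]=1
  step 3: row=1, L[1]='m', prepend. Next row=LF[1]=3
  step 4: row=3, L[3]='m', prepend. Next row=LF[3]=5
  step 5: row=5, L[5]='M', prepend. Next row=LF[5]=2
  step 6: row=2, L[2]='m', prepend. Next row=LF[2]=4
  step 7: row=4, L[4]='n', prepend. Next row=LF[4]=6
Reversed output: nmMmmM$

Answer: nmMmmM$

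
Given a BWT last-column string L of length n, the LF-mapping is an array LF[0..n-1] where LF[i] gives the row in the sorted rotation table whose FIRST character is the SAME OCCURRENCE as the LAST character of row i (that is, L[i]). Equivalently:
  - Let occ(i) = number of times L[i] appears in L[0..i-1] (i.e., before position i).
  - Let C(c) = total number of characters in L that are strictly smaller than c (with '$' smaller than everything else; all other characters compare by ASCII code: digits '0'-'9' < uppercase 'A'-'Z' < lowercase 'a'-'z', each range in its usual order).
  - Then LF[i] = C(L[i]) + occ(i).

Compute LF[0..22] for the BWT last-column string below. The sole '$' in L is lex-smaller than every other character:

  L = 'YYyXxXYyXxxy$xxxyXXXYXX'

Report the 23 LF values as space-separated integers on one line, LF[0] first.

Answer: 9 10 19 1 13 2 11 20 3 14 15 21 0 16 17 18 22 4 5 6 12 7 8

Derivation:
Char counts: '$':1, 'X':8, 'Y':4, 'x':6, 'y':4
C (first-col start): C('$')=0, C('X')=1, C('Y')=9, C('x')=13, C('y')=19
L[0]='Y': occ=0, LF[0]=C('Y')+0=9+0=9
L[1]='Y': occ=1, LF[1]=C('Y')+1=9+1=10
L[2]='y': occ=0, LF[2]=C('y')+0=19+0=19
L[3]='X': occ=0, LF[3]=C('X')+0=1+0=1
L[4]='x': occ=0, LF[4]=C('x')+0=13+0=13
L[5]='X': occ=1, LF[5]=C('X')+1=1+1=2
L[6]='Y': occ=2, LF[6]=C('Y')+2=9+2=11
L[7]='y': occ=1, LF[7]=C('y')+1=19+1=20
L[8]='X': occ=2, LF[8]=C('X')+2=1+2=3
L[9]='x': occ=1, LF[9]=C('x')+1=13+1=14
L[10]='x': occ=2, LF[10]=C('x')+2=13+2=15
L[11]='y': occ=2, LF[11]=C('y')+2=19+2=21
L[12]='$': occ=0, LF[12]=C('$')+0=0+0=0
L[13]='x': occ=3, LF[13]=C('x')+3=13+3=16
L[14]='x': occ=4, LF[14]=C('x')+4=13+4=17
L[15]='x': occ=5, LF[15]=C('x')+5=13+5=18
L[16]='y': occ=3, LF[16]=C('y')+3=19+3=22
L[17]='X': occ=3, LF[17]=C('X')+3=1+3=4
L[18]='X': occ=4, LF[18]=C('X')+4=1+4=5
L[19]='X': occ=5, LF[19]=C('X')+5=1+5=6
L[20]='Y': occ=3, LF[20]=C('Y')+3=9+3=12
L[21]='X': occ=6, LF[21]=C('X')+6=1+6=7
L[22]='X': occ=7, LF[22]=C('X')+7=1+7=8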